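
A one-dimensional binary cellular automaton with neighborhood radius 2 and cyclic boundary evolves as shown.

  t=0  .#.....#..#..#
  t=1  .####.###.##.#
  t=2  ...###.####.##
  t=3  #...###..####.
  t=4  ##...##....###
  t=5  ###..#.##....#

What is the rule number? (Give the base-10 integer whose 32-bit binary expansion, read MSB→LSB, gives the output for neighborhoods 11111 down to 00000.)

  nb #####: next=#  (t=4,i=13, bit31=1)
  nb ####.: next=#  (t=1,i=3, bit30=1)
  nb ###.#: next=#  (t=1,i=4, bit29=1)
  nb ###..: next=#  (t=3,i=6, bit28=1)
  nb ##.##: next=#  (t=1,i=5, bit27=1)
  nb ##.#.: next=#  (t=1,i=12, bit26=1)
  nb ##..#: next=.  (t=3,i=7, bit25=0)
  nb ##...: next=#  (t=2,i=0, bit24=1)
  nb #.###: next=.  (t=1,i=1, bit23=0)
  nb #.##.: next=#  (t=1,i=10, bit22=1)
  nb #.#.#: next=#  (t=1,i=13, bit21=1)
  nb #.#..: next=#  (t=0,i=1, bit20=1)
  nb #..##: next=.  (t=3,i=8, bit19=0)
  nb #..#.: next=.  (t=0,i=9, bit18=0)
  nb #...#: next=.  (t=2,i=1, bit17=0)
  nb #....: next=#  (t=0,i=3, bit16=1)
  nb .####: next=.  (t=1,i=2, bit15=0)
  nb .###.: next=#  (t=1,i=7, bit14=1)
  nb .##.#: next=.  (t=1,i=11, bit13=0)
  nb .##..: next=.  (t=2,i=13, bit12=0)
  nb .#.##: next=.  (t=1,i=0, bit11=0)
  nb .#.#.: next=.  (t=0,i=0, bit10=0)
  nb .#..#: next=#  (t=0,i=8, bit9=1)
  nb .#...: next=#  (t=0,i=2, bit8=1)
  nb ..###: next=.  (t=2,i=3, bit7=0)
  nb ..##.: next=#  (t=4,i=5, bit6=1)
  nb ..#.#: next=#  (t=0,i=13, bit5=1)
  nb ..#..: next=#  (t=0,i=7, bit4=1)
  nb ...##: next=.  (t=2,i=2, bit3=0)
  nb ...#.: next=#  (t=0,i=6, bit2=1)
  nb ....#: next=.  (t=0,i=5, bit1=0)
  nb .....: next=#  (t=0,i=4, bit0=1)
  bits 11111101011100010100001101110101 = 4252058485

4252058485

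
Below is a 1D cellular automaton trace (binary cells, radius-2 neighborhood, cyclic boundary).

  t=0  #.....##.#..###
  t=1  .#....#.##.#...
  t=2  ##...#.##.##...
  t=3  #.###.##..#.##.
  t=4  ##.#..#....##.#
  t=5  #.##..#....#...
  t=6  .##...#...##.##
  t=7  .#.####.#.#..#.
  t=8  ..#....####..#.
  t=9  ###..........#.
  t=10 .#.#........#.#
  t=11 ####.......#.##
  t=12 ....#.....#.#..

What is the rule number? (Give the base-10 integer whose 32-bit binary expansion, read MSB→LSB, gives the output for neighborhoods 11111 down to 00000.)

91901012

  ##### -> .   bit 31 = 0  t=11,i=0
  ####. -> .   bit 30 = 0  t=0,i=14
  ###.# -> .   bit 29 = 0  t=3,i=4
  ###.. -> .   bit 28 = 0  t=0,i=0
  ##.## -> .   bit 27 = 0  t=2,i=9
  ##.#. -> #   bit 26 = 1  t=0,i=8
  ##..# -> .   bit 25 = 0  t=3,i=8
  ##... -> #   bit 24 = 1  t=0,i=1
  #.### -> .   bit 23 = 0  t=3,i=2
  #.##. -> #   bit 22 = 1  t=1,i=8
  #.#.# -> #   bit 21 = 1  t=3,i=0
  #.#.. -> #   bit 20 = 1  t=0,i=9
  #..## -> #   bit 19 = 1  t=0,i=11
  #..#. -> .   bit 18 = 0  t=3,i=9
  #...# -> #   bit 17 = 1  t=2,i=3
  #.... -> .   bit 16 = 0  t=0,i=2
  .#### -> .   bit 15 = 0  t=0,i=13
  .###. -> #   bit 14 = 1  t=3,i=3
  .##.# -> .   bit 13 = 0  t=0,i=7
  .##.. -> .   bit 12 = 0  t=2,i=1
  .#.## -> #   bit 11 = 1  t=1,i=7
  .#.#. -> #   bit 10 = 1  t=7,i=9
  .#..# -> .   bit 9 = 0  t=0,i=10
  .#... -> .   bit 8 = 0  t=1,i=2
  ..### -> .   bit 7 = 0  t=0,i=12
  ..##. -> #   bit 6 = 1  t=0,i=6
  ..#.# -> .   bit 5 = 0  t=1,i=6
  ..#.. -> #   bit 4 = 1  t=1,i=1
  ...## -> .   bit 3 = 0  t=0,i=5
  ...#. -> #   bit 2 = 1  t=1,i=0
  ....# -> .   bit 1 = 0  t=0,i=4
  ..... -> .   bit 0 = 0  t=0,i=3
  bits 00000101011110100100110001010100 = 91901012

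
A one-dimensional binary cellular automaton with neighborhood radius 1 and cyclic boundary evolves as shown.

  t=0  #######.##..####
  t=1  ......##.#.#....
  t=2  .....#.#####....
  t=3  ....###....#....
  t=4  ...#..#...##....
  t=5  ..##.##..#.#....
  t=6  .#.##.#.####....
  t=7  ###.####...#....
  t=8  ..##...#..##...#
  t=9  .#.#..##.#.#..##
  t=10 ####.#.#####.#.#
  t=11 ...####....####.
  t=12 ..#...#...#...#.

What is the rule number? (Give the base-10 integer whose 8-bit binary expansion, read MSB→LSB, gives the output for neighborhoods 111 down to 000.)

  [7] ### => .  t=0,i=0
  [6] ##. => #  t=0,i=6
  [5] #.# => #  t=0,i=7
  [4] #.. => .  t=0,i=10
  [3] .## => .  t=0,i=8
  [2] .#. => #  t=1,i=9
  [1] ..# => #  t=0,i=11
  [0] ... => .  t=1,i=0
  bits 01100110 = 102

102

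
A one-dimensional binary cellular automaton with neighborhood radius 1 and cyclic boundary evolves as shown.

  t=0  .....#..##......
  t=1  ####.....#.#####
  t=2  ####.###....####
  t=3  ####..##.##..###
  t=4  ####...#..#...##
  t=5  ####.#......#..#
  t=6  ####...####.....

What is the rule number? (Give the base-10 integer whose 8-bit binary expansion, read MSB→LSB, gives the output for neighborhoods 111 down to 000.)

193

  ### -> #   bit 7 = 1  t=1,i=0
  ##. -> #   bit 6 = 1  t=0,i=9
  #.# -> .   bit 5 = 0  t=1,i=10
  #.. -> .   bit 4 = 0  t=0,i=6
  .## -> .   bit 3 = 0  t=0,i=8
  .#. -> .   bit 2 = 0  t=0,i=5
  ..# -> .   bit 1 = 0  t=0,i=4
  ... -> #   bit 0 = 1  t=0,i=0
  bits 11000001 = 193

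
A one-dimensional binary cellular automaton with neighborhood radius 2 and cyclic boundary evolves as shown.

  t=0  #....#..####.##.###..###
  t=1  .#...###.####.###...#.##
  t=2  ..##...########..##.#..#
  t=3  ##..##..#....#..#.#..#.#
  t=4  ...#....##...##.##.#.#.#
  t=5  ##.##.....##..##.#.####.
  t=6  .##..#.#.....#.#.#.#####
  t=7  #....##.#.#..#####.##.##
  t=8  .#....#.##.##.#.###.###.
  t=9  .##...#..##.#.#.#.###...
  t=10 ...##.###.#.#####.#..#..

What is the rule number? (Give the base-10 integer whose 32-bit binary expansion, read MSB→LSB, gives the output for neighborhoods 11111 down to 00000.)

  nb #####: next=.  (t=2,i=9, bit31=0)
  nb ####.: next=#  (t=0,i=10, bit30=1)
  nb ###.#: next=#  (t=0,i=11, bit29=1)
  nb ###..: next=.  (t=0,i=0, bit28=0)
  nb ##.##: next=#  (t=0,i=12, bit27=1)
  nb ##.#.: next=.  (t=1,i=0, bit26=0)
  nb ##..#: next=.  (t=0,i=19, bit25=0)
  nb ##...: next=#  (t=0,i=1, bit24=1)
  nb #.###: next=#  (t=0,i=16, bit23=1)
  nb #.##.: next=.  (t=0,i=13, bit22=0)
  nb #.#.#: next=#  (t=4,i=19, bit21=1)
  nb #.#..: next=.  (t=1,i=1, bit20=0)
  nb #..##: next=#  (t=0,i=7, bit19=1)
  nb #..#.: next=.  (t=2,i=22, bit18=0)
  nb #...#: next=#  (t=1,i=3, bit17=1)
  nb #....: next=.  (t=0,i=2, bit16=0)
  nb .####: next=#  (t=0,i=9, bit15=1)
  nb .###.: next=.  (t=0,i=17, bit14=0)
  nb .##.#: next=#  (t=0,i=14, bit13=1)
  nb .##..: next=.  (t=2,i=3, bit12=0)
  nb .#.##: next=.  (t=1,i=21, bit11=0)
  nb .#.#.: next=#  (t=3,i=17, bit10=1)
  nb .#..#: next=#  (t=0,i=6, bit9=1)
  nb .#...: next=#  (t=1,i=2, bit8=1)
  nb ..###: next=.  (t=0,i=8, bit7=0)
  nb ..##.: next=.  (t=2,i=2, bit6=0)
  nb ..#.#: next=#  (t=1,i=20, bit5=1)
  nb ..#..: next=#  (t=0,i=5, bit4=1)
  nb ...##: next=.  (t=1,i=4, bit3=0)
  nb ...#.: next=.  (t=0,i=4, bit2=0)
  nb ....#: next=.  (t=0,i=3, bit1=0)
  nb .....: next=#  (t=5,i=7, bit0=1)
  bits 01101001101010101010011100110001 = 1772791601

1772791601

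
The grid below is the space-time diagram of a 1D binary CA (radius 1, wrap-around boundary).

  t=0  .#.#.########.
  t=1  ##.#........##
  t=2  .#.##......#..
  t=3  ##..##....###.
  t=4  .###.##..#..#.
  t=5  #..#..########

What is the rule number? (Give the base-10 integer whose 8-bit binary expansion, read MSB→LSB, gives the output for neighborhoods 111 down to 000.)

86

  ###|.  b7=0 t=0,i=6
  ##.|#  b6=1 t=0,i=12
  #.#|.  b5=0 t=0,i=2
  #..|#  b4=1 t=0,i=13
  .##|.  b3=0 t=0,i=5
  .#.|#  b2=1 t=0,i=1
  ..#|#  b1=1 t=0,i=0
  ...|.  b0=0 t=1,i=5
  bits 01010110 = 86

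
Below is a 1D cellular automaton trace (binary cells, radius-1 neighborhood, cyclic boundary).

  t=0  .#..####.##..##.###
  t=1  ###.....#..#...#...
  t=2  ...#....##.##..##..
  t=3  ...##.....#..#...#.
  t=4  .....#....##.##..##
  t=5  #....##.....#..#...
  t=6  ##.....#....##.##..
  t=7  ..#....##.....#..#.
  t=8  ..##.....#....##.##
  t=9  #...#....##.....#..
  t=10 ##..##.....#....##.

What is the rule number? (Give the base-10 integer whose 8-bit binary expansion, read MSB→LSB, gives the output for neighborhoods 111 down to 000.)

  [7] ### => .  t=0,i=5
  [6] ##. => .  t=0,i=7
  [5] #.# => #  t=0,i=0
  [4] #.. => #  t=0,i=2
  [3] .## => .  t=0,i=4
  [2] .#. => #  t=0,i=1
  [1] ..# => .  t=0,i=3
  [0] ... => .  t=1,i=4
  bits 00110100 = 52

52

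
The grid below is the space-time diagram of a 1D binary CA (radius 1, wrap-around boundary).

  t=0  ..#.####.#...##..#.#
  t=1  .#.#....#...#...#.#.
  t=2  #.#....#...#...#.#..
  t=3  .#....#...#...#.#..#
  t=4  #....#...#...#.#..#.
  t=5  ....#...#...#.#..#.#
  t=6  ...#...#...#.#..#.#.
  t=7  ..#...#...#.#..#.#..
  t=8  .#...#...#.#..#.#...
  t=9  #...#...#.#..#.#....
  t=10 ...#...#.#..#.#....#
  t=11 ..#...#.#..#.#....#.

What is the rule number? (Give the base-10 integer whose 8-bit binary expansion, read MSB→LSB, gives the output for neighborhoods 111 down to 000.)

  ###|.  b7=0 t=0,i=5
  ##.|.  b6=0 t=0,i=7
  #.#|#  b5=1 t=0,i=3
  #..|.  b4=0 t=0,i=0
  .##|.  b3=0 t=0,i=4
  .#.|.  b2=0 t=0,i=2
  ..#|#  b1=1 t=0,i=1
  ...|.  b0=0 t=0,i=11
  bits 00100010 = 34

34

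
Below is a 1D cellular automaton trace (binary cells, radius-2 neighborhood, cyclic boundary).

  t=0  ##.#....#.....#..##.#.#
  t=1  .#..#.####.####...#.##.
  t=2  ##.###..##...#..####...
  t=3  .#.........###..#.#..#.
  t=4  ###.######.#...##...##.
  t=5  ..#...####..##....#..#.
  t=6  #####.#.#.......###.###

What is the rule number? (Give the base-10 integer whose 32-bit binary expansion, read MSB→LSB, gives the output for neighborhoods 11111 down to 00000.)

3760597431

  ##### -> #   bit 31 = 1  t=4,i=6
  ####. -> #   bit 30 = 1  t=1,i=8
  ###.# -> #   bit 29 = 1  t=0,i=1
  ###.. -> .   bit 28 = 0  t=1,i=14
  ##.## -> .   bit 27 = 0  t=1,i=10
  ##.#. -> .   bit 26 = 0  t=0,i=2
  ##..# -> .   bit 25 = 0  t=1,i=22
  ##... -> .   bit 24 = 0  t=1,i=15
  #.### -> .   bit 23 = 0  t=0,i=22
  #.##. -> .   bit 22 = 0  t=1,i=20
  #.#.# -> #   bit 21 = 1  t=0,i=20
  #.#.. -> .   bit 20 = 0  t=0,i=3
  #..## -> .   bit 19 = 0  t=0,i=16
  #..#. -> #   bit 18 = 1  t=1,i=0
  #...# -> #   bit 17 = 1  t=1,i=16
  #.... -> .   bit 16 = 0  t=0,i=5
  .#### -> .   bit 15 = 0  t=1,i=7
  .###. -> .   bit 14 = 0  t=0,i=0
  .##.# -> #   bit 13 = 1  t=0,i=18
  .##.. -> .   bit 12 = 0  t=1,i=21
  .#.## -> #   bit 11 = 1  t=0,i=21
  .#.#. -> .   bit 10 = 0  t=3,i=17
  .#..# -> .   bit 9 = 0  t=0,i=15
  .#... -> #   bit 8 = 1  t=0,i=4
  ..### -> #   bit 7 = 1  t=2,i=16
  ..##. -> .   bit 6 = 0  t=0,i=17
  ..#.# -> #   bit 5 = 1  t=1,i=4
  ..#.. -> #   bit 4 = 1  t=0,i=8
  ...## -> .   bit 3 = 0  t=2,i=22
  ...#. -> #   bit 2 = 1  t=0,i=7
  ....# -> #   bit 1 = 1  t=0,i=6
  ..... -> #   bit 0 = 1  t=0,i=11
  bits 11100000001001100010100110110111 = 3760597431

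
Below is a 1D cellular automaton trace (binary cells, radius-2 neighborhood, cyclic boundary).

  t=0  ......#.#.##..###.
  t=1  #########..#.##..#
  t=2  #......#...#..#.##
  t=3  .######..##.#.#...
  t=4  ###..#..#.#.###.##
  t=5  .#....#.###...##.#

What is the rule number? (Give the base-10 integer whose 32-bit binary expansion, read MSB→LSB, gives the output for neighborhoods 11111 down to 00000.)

  #####|.  b31=0 t=1,i=1
  ####.|#  b30=1 t=1,i=7
  ###.#|#  b29=1 t=4,i=14
  ###..|.  b28=0 t=0,i=16
  ##.##|#  b27=1 t=4,i=15
  ##.#.|.  b26=0 t=3,i=11
  ##..#|.  b25=0 t=0,i=12
  ##...|#  b24=1 t=0,i=17
  #.###|.  b23=0 t=2,i=16
  #.##.|.  b22=0 t=0,i=10
  #.#.#|#  b21=1 t=0,i=8
  #.#..|#  b20=1 t=3,i=14
  #..##|#  b19=1 t=0,i=13
  #..#.|.  b18=0 t=1,i=10
  #...#|#  b17=1 t=2,i=9
  #....|#  b16=1 t=0,i=0
  .####|#  b15=1 t=1,i=0
  .###.|.  b14=0 t=0,i=15
  .##.#|#  b13=1 t=3,i=10
  .##..|#  b12=1 t=0,i=11
  .#.##|.  b11=0 t=0,i=9
  .#.#.|#  b10=1 t=0,i=7
  .#..#|#  b9=1 t=2,i=12
  .#...|.  b8=0 t=2,i=8
  ..###|#  b7=1 t=0,i=14
  ..##.|.  b6=0 t=3,i=9
  ..#.#|#  b5=1 t=0,i=6
  ..#..|.  b4=0 t=2,i=7
  ...##|#  b3=1 t=3,i=0
  ...#.|#  b2=1 t=0,i=5
  ....#|#  b1=1 t=0,i=4
  .....|#  b0=1 t=0,i=1
  bits 01101001001110111011011010101111 = 1765521071

1765521071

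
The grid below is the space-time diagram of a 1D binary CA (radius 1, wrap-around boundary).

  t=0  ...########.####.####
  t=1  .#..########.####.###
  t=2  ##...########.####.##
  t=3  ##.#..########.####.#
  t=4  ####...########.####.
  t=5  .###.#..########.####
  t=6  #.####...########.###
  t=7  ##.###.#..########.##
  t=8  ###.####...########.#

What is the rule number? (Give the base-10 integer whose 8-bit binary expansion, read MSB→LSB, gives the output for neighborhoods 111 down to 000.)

  nb ###: next=#  (t=0,i=4, bit7=1)
  nb ##.: next=#  (t=0,i=10, bit6=1)
  nb #.#: next=#  (t=0,i=11, bit5=1)
  nb #..: next=.  (t=0,i=0, bit4=0)
  nb .##: next=.  (t=0,i=3, bit3=0)
  nb .#.: next=#  (t=1,i=1, bit2=1)
  nb ..#: next=.  (t=0,i=2, bit1=0)
  nb ...: next=#  (t=0,i=1, bit0=1)
  bits 11100101 = 229

229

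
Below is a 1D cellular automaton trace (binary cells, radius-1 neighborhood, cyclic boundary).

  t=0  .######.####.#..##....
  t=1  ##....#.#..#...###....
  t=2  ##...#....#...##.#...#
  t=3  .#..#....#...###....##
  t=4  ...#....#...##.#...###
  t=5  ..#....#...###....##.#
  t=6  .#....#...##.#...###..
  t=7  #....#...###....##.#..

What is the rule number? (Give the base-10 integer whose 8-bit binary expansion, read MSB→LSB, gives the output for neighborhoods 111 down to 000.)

  nb ###: next=.  (t=0,i=2, bit7=0)
  nb ##.: next=#  (t=0,i=6, bit6=1)
  nb #.#: next=.  (t=0,i=7, bit5=0)
  nb #..: next=.  (t=0,i=14, bit4=0)
  nb .##: next=#  (t=0,i=1, bit3=1)
  nb .#.: next=.  (t=0,i=13, bit2=0)
  nb ..#: next=#  (t=0,i=0, bit1=1)
  nb ...: next=.  (t=0,i=19, bit0=0)
  bits 01001010 = 74

74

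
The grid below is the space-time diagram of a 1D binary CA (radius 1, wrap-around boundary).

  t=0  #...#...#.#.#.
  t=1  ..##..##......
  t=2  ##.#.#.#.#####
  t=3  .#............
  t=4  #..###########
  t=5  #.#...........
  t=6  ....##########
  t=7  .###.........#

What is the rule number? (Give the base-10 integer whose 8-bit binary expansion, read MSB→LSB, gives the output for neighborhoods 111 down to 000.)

  nb ###: next=.  (t=2,i=0, bit7=0)
  nb ##.: next=#  (t=1,i=3, bit6=1)
  nb #.#: next=.  (t=0,i=9, bit5=0)
  nb #..: next=.  (t=0,i=1, bit4=0)
  nb .##: next=.  (t=1,i=2, bit3=0)
  nb .#.: next=.  (t=0,i=0, bit2=0)
  nb ..#: next=#  (t=0,i=3, bit1=1)
  nb ...: next=#  (t=0,i=2, bit0=1)
  bits 01000011 = 67

67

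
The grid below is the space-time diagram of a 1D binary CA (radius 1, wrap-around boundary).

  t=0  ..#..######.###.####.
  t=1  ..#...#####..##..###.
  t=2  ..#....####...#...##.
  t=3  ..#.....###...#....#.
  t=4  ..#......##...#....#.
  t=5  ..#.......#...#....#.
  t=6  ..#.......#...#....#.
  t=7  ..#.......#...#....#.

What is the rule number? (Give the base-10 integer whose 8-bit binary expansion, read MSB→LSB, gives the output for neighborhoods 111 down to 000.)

  ### -> #   bit 7 = 1  t=0,i=6
  ##. -> #   bit 6 = 1  t=0,i=10
  #.# -> .   bit 5 = 0  t=0,i=11
  #.. -> .   bit 4 = 0  t=0,i=3
  .## -> .   bit 3 = 0  t=0,i=5
  .#. -> #   bit 2 = 1  t=0,i=2
  ..# -> .   bit 1 = 0  t=0,i=1
  ... -> .   bit 0 = 0  t=0,i=0
  bits 11000100 = 196

196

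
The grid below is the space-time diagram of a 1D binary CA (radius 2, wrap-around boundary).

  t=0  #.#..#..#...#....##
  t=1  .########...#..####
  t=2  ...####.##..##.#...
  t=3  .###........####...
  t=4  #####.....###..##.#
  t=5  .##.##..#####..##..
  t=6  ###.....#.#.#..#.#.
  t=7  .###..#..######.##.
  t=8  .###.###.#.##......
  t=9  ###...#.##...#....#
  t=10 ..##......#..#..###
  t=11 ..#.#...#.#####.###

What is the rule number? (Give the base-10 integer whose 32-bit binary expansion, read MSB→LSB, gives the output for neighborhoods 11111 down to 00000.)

  #####|#  b31=1 t=1,i=3
  ####.|.  b30=0 t=1,i=7
  ###.#|.  b29=0 t=0,i=0
  ###..|#  b28=1 t=1,i=8
  ##.##|.  b27=0 t=1,i=0
  ##.#.|#  b26=1 t=0,i=1
  ##..#|.  b25=0 t=2,i=10
  ##...|#  b24=1 t=1,i=9
  #.###|.  b23=0 t=1,i=1
  #.##.|.  b22=0 t=2,i=8
  #.#.#|#  b21=1 t=6,i=10
  #.#..|#  b20=1 t=0,i=2
  #..##|.  b19=0 t=1,i=14
  #..#.|#  b18=1 t=0,i=4
  #...#|.  b17=0 t=0,i=10
  #....|.  b16=0 t=0,i=14
  .####|.  b15=0 t=1,i=2
  .###.|#  b14=1 t=0,i=18
  .##.#|#  b13=1 t=2,i=13
  .##..|.  b12=0 t=2,i=9
  .#.##|.  b11=0 t=6,i=18
  .#.#.|#  b10=1 t=6,i=9
  .#..#|#  b9=1 t=0,i=3
  .#...|.  b8=0 t=0,i=9
  ..###|#  b7=1 t=0,i=17
  ..##.|#  b6=1 t=2,i=12
  ..#.#|.  b5=0 t=6,i=8
  ..#..|#  b4=1 t=0,i=5
  ...##|#  b3=1 t=0,i=16
  ...#.|.  b2=0 t=0,i=11
  ....#|#  b1=1 t=0,i=15
  .....|.  b0=0 t=2,i=0
  bits 10010101001101000110011011011010 = 2503239386

2503239386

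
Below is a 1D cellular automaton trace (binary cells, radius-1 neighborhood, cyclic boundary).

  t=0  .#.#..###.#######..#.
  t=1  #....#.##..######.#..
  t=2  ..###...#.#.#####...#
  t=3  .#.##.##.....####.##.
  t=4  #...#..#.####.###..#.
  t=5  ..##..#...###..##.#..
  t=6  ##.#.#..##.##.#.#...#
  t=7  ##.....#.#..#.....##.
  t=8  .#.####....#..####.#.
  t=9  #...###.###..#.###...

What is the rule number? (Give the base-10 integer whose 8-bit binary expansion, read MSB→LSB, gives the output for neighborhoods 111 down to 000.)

  [7] ### => #  t=0,i=7
  [6] ##. => #  t=0,i=8
  [5] #.# => .  t=0,i=2
  [4] #.. => .  t=0,i=4
  [3] .## => .  t=0,i=6
  [2] .#. => .  t=0,i=1
  [1] ..# => #  t=0,i=0
  [0] ... => #  t=1,i=2
  bits 11000011 = 195

195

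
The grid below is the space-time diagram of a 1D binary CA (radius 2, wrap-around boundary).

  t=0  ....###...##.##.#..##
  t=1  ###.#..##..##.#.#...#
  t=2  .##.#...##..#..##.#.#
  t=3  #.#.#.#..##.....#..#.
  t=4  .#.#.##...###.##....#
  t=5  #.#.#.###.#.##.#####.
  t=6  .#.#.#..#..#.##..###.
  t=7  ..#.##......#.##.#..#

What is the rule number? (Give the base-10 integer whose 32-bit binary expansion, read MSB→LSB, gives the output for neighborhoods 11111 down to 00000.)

3943906438

  ##### -> #   bit 31 = 1  t=5,i=17
  ####. -> #   bit 30 = 1  t=1,i=1
  ###.# -> #   bit 29 = 1  t=1,i=2
  ###.. -> .   bit 28 = 0  t=0,i=6
  ##.## -> #   bit 27 = 1  t=0,i=12
  ##.#. -> .   bit 26 = 0  t=0,i=15
  ##..# -> #   bit 25 = 1  t=1,i=9
  ##... -> #   bit 24 = 1  t=0,i=0
  #.### -> .   bit 23 = 0  t=5,i=6
  #.##. -> .   bit 22 = 0  t=0,i=13
  #.#.# -> .   bit 21 = 0  t=1,i=14
  #.#.. -> #   bit 20 = 1  t=0,i=16
  #..## -> .   bit 19 = 0  t=0,i=18
  #..#. -> .   bit 18 = 0  t=2,i=11
  #...# -> #   bit 17 = 1  t=0,i=8
  #.... -> #   bit 16 = 1  t=0,i=1
  .#### -> .   bit 15 = 0  t=1,i=0
  .###. -> .   bit 14 = 0  t=0,i=5
  .##.# -> #   bit 13 = 1  t=0,i=11
  .##.. -> #   bit 12 = 1  t=0,i=20
  .#.## -> #   bit 11 = 1  t=2,i=0
  .#.#. -> #   bit 10 = 1  t=1,i=15
  .#..# -> .   bit 9 = 0  t=0,i=17
  .#... -> .   bit 8 = 0  t=1,i=17
  ..### -> #   bit 7 = 1  t=0,i=4
  ..##. -> .   bit 6 = 0  t=0,i=10
  ..#.# -> .   bit 5 = 0  t=3,i=19
  ..#.. -> .   bit 4 = 0  t=2,i=12
  ...## -> .   bit 3 = 0  t=0,i=3
  ...#. -> #   bit 2 = 1  t=3,i=15
  ....# -> #   bit 1 = 1  t=0,i=2
  ..... -> .   bit 0 = 0  t=3,i=13
  bits 11101011000100110011110010000110 = 3943906438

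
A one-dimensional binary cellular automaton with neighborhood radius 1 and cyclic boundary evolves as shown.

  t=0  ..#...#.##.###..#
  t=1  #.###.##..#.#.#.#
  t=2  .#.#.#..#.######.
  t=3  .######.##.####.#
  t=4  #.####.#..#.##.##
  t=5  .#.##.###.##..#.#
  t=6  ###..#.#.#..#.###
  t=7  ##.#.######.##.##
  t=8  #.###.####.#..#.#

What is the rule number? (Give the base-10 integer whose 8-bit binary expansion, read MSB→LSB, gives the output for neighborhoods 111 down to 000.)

181

  nb ###: next=#  (t=0,i=12, bit7=1)
  nb ##.: next=.  (t=0,i=9, bit6=0)
  nb #.#: next=#  (t=0,i=7, bit5=1)
  nb #..: next=#  (t=0,i=0, bit4=1)
  nb .##: next=.  (t=0,i=8, bit3=0)
  nb .#.: next=#  (t=0,i=2, bit2=1)
  nb ..#: next=.  (t=0,i=1, bit1=0)
  nb ...: next=#  (t=0,i=4, bit0=1)
  bits 10110101 = 181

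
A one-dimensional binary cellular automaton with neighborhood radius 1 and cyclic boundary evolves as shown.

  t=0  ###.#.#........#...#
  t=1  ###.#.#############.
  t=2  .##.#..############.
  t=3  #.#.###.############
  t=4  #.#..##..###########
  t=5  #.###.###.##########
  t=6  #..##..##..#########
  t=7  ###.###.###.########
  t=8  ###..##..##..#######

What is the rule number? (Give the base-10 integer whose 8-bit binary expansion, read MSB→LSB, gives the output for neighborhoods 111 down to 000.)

  ###|#  b7=1 t=0,i=0
  ##.|#  b6=1 t=0,i=2
  #.#|.  b5=0 t=0,i=3
  #..|#  b4=1 t=0,i=7
  .##|.  b3=0 t=0,i=19
  .#.|#  b2=1 t=0,i=4
  ..#|#  b1=1 t=0,i=14
  ...|#  b0=1 t=0,i=8
  bits 11010111 = 215

215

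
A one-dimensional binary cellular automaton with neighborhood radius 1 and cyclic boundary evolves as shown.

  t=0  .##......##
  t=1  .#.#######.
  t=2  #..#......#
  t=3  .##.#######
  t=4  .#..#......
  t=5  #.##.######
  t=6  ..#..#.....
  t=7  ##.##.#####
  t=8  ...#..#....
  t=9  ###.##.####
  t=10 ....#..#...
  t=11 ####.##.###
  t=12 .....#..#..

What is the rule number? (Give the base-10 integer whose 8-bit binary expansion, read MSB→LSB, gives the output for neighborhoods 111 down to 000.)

  nb ###: next=.  (t=1,i=4, bit7=0)
  nb ##.: next=.  (t=0,i=2, bit6=0)
  nb #.#: next=.  (t=0,i=0, bit5=0)
  nb #..: next=#  (t=0,i=3, bit4=1)
  nb .##: next=#  (t=0,i=1, bit3=1)
  nb .#.: next=.  (t=1,i=1, bit2=0)
  nb ..#: next=#  (t=0,i=8, bit1=1)
  nb ...: next=#  (t=0,i=4, bit0=1)
  bits 00011011 = 27

27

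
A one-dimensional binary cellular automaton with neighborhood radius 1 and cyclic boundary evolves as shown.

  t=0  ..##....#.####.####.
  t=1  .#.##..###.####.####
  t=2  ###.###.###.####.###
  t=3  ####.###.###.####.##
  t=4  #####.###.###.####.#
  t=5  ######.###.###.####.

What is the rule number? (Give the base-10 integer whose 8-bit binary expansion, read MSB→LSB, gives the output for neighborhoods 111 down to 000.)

246

  ###|#  b7=1 t=0,i=11
  ##.|#  b6=1 t=0,i=3
  #.#|#  b5=1 t=0,i=9
  #..|#  b4=1 t=0,i=4
  .##|.  b3=0 t=0,i=2
  .#.|#  b2=1 t=0,i=8
  ..#|#  b1=1 t=0,i=1
  ...|.  b0=0 t=0,i=0
  bits 11110110 = 246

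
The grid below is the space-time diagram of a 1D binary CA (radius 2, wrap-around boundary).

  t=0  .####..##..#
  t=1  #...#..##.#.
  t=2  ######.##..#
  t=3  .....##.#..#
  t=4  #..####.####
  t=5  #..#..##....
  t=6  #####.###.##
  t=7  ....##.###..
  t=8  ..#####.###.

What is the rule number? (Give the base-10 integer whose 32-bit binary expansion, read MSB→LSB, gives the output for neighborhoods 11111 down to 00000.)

957775838

  #####|.  b31=0 t=2,i=1
  ####.|.  b30=0 t=0,i=3
  ###.#|#  b29=1 t=2,i=5
  ###..|#  b28=1 t=0,i=4
  ##.##|#  b27=1 t=2,i=6
  ##.#.|.  b26=0 t=1,i=9
  ##..#|.  b25=0 t=0,i=5
  ##...|#  b24=1 t=5,i=8
  #.###|.  b23=0 t=0,i=1
  #.##.|.  b22=0 t=2,i=7
  #.#.#|.  b21=0 t=1,i=10
  #.#..|#  b20=1 t=1,i=0
  #..##|.  b19=0 t=0,i=6
  #..#.|#  b18=1 t=0,i=10
  #...#|#  b17=1 t=1,i=2
  #....|.  b16=0 t=3,i=1
  .####|.  b15=0 t=0,i=2
  .###.|#  b14=1 t=6,i=7
  .##.#|#  b13=1 t=1,i=8
  .##..|#  b12=1 t=0,i=8
  .#.##|#  b11=1 t=0,i=0
  .#.#.|#  b10=1 t=1,i=11
  .#..#|#  b9=1 t=1,i=5
  .#...|#  b8=1 t=1,i=1
  ..###|#  b7=1 t=2,i=11
  ..##.|#  b6=1 t=0,i=7
  ..#.#|.  b5=0 t=0,i=11
  ..#..|#  b4=1 t=1,i=4
  ...##|#  b3=1 t=3,i=4
  ...#.|#  b2=1 t=1,i=3
  ....#|#  b1=1 t=3,i=3
  .....|.  b0=0 t=3,i=2
  bits 00111001000101100111111111011110 = 957775838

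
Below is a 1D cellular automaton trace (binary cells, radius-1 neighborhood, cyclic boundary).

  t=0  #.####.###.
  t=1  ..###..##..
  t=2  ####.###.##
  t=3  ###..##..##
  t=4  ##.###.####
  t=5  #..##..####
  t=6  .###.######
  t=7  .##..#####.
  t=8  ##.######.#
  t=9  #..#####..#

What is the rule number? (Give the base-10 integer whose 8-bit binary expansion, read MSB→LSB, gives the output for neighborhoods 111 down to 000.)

  ### -> #   bit 7 = 1  t=0,i=3
  ##. -> .   bit 6 = 0  t=0,i=5
  #.# -> .   bit 5 = 0  t=0,i=1
  #.. -> #   bit 4 = 1  t=1,i=5
  .## -> #   bit 3 = 1  t=0,i=2
  .#. -> .   bit 2 = 0  t=0,i=0
  ..# -> #   bit 1 = 1  t=1,i=1
  ... -> #   bit 0 = 1  t=1,i=0
  bits 10011011 = 155

155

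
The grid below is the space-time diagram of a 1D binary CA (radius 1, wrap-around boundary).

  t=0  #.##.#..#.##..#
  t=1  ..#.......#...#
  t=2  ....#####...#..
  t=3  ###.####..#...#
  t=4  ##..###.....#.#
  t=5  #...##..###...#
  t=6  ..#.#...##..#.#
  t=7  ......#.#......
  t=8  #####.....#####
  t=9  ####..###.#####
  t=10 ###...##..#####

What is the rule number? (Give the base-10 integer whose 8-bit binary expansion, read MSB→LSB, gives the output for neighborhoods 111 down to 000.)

  ### -> #   bit 7 = 1  t=2,i=5
  ##. -> .   bit 6 = 0  t=0,i=0
  #.# -> .   bit 5 = 0  t=0,i=1
  #.. -> .   bit 4 = 0  t=0,i=6
  .## -> #   bit 3 = 1  t=0,i=2
  .#. -> .   bit 2 = 0  t=0,i=5
  ..# -> .   bit 1 = 0  t=0,i=7
  ... -> #   bit 0 = 1  t=1,i=4
  bits 10001001 = 137

137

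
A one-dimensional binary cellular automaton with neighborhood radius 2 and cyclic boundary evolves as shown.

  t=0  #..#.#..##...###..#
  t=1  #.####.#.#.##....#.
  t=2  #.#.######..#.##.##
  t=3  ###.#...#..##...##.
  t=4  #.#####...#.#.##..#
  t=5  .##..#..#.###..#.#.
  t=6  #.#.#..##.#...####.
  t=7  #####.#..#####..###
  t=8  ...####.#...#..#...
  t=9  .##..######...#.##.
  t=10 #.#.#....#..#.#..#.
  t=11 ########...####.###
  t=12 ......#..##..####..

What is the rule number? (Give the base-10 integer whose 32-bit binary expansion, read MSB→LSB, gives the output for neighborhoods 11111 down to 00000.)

  #####|.  b31=0 t=2,i=6
  ####.|#  b30=1 t=1,i=4
  ###.#|#  b29=1 t=1,i=5
  ###..|.  b28=0 t=0,i=15
  ##.##|#  b27=1 t=2,i=16
  ##.#.|#  b26=1 t=1,i=6
  ##..#|.  b25=0 t=0,i=1
  ##...|.  b24=0 t=0,i=10
  #.###|#  b23=1 t=1,i=2
  #.##.|.  b22=0 t=1,i=11
  #.#.#|#  b21=1 t=1,i=0
  #.#..|#  b20=1 t=0,i=5
  #..##|#  b19=1 t=0,i=7
  #..#.|#  b18=1 t=0,i=2
  #...#|#  b17=1 t=0,i=11
  #....|#  b16=1 t=1,i=14
  .####|.  b15=0 t=1,i=3
  .###.|.  b14=0 t=0,i=14
  .##.#|.  b13=0 t=2,i=15
  .##..|#  b12=1 t=0,i=0
  .#.##|.  b11=0 t=1,i=1
  .#.#.|#  b10=1 t=0,i=4
  .#..#|.  b9=0 t=0,i=6
  .#...|#  b8=1 t=3,i=5
  ..###|.  b7=0 t=0,i=13
  ..##.|.  b6=0 t=0,i=8
  ..#.#|#  b5=1 t=0,i=3
  ..#..|.  b4=0 t=3,i=8
  ...##|#  b3=1 t=0,i=12
  ...#.|.  b2=0 t=1,i=16
  ....#|#  b1=1 t=1,i=15
  .....|.  b0=0 t=8,i=0
  bits 01101100101111110001010100101010 = 1824462122

1824462122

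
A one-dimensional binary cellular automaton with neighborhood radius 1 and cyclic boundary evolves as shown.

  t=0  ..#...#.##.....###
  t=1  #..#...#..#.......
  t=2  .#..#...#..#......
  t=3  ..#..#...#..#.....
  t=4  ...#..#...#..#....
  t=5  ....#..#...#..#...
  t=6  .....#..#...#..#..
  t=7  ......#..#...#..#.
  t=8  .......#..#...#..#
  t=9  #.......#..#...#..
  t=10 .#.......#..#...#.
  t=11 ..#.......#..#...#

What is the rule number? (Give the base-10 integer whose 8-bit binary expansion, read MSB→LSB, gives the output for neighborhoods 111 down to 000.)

  nb ###: next=.  (t=0,i=16, bit7=0)
  nb ##.: next=.  (t=0,i=9, bit6=0)
  nb #.#: next=#  (t=0,i=7, bit5=1)
  nb #..: next=#  (t=0,i=0, bit4=1)
  nb .##: next=.  (t=0,i=8, bit3=0)
  nb .#.: next=.  (t=0,i=2, bit2=0)
  nb ..#: next=.  (t=0,i=1, bit1=0)
  nb ...: next=.  (t=0,i=4, bit0=0)
  bits 00110000 = 48

48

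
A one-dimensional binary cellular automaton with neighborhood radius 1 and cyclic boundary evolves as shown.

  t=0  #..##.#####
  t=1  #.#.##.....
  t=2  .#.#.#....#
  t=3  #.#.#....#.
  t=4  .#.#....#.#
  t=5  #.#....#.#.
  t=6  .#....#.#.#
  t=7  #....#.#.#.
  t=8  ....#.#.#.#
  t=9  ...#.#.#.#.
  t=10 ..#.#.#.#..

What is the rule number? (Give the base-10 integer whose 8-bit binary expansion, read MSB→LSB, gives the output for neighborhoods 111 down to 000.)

98

  [7] ### => .  t=0,i=7
  [6] ##. => #  t=0,i=0
  [5] #.# => #  t=0,i=5
  [4] #.. => .  t=0,i=1
  [3] .## => .  t=0,i=3
  [2] .#. => .  t=1,i=0
  [1] ..# => #  t=0,i=2
  [0] ... => .  t=1,i=7
  bits 01100010 = 98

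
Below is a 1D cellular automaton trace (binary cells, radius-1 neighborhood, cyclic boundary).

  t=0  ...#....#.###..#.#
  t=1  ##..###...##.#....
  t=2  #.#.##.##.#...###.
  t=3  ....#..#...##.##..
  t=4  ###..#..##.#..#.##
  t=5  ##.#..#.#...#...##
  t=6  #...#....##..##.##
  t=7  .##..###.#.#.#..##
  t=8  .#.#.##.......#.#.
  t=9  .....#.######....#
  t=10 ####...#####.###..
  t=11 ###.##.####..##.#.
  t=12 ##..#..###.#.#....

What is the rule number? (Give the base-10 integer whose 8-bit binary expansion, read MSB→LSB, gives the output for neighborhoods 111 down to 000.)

153

  ###|#  b7=1 t=0,i=11
  ##.|.  b6=0 t=0,i=12
  #.#|.  b5=0 t=0,i=9
  #..|#  b4=1 t=0,i=0
  .##|#  b3=1 t=0,i=10
  .#.|.  b2=0 t=0,i=3
  ..#|.  b1=0 t=0,i=2
  ...|#  b0=1 t=0,i=1
  bits 10011001 = 153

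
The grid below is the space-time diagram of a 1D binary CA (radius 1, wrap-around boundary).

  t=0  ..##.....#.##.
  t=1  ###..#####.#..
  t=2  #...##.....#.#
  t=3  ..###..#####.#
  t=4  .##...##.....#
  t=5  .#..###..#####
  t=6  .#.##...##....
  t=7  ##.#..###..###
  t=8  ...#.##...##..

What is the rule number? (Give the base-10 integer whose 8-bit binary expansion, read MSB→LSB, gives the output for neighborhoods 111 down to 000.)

15

  nb ###: next=.  (t=1,i=1, bit7=0)
  nb ##.: next=.  (t=0,i=3, bit6=0)
  nb #.#: next=.  (t=0,i=10, bit5=0)
  nb #..: next=.  (t=0,i=4, bit4=0)
  nb .##: next=#  (t=0,i=2, bit3=1)
  nb .#.: next=#  (t=0,i=9, bit2=1)
  nb ..#: next=#  (t=0,i=1, bit1=1)
  nb ...: next=#  (t=0,i=0, bit0=1)
  bits 00001111 = 15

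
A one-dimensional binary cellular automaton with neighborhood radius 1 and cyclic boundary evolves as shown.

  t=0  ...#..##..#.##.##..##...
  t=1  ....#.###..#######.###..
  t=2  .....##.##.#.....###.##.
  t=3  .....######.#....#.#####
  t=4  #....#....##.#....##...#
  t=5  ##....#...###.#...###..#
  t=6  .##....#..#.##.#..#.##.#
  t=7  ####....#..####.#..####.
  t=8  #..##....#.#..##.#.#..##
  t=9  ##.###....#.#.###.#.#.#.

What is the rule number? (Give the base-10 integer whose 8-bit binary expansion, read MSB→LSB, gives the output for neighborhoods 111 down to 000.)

120

  ### -> .   bit 7 = 0  t=1,i=7
  ##. -> #   bit 6 = 1  t=0,i=7
  #.# -> #   bit 5 = 1  t=0,i=11
  #.. -> #   bit 4 = 1  t=0,i=4
  .## -> #   bit 3 = 1  t=0,i=6
  .#. -> .   bit 2 = 0  t=0,i=3
  ..# -> .   bit 1 = 0  t=0,i=2
  ... -> .   bit 0 = 0  t=0,i=0
  bits 01111000 = 120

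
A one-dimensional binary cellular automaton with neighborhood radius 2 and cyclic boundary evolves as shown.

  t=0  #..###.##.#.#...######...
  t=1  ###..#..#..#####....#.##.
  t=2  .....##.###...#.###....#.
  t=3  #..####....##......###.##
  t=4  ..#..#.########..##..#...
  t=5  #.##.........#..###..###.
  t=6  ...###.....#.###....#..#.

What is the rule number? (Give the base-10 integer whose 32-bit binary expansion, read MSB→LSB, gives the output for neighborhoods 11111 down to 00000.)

1629173594

  nb #####: next=.  (t=0,i=18, bit31=0)
  nb ####.: next=#  (t=0,i=20, bit30=1)
  nb ###.#: next=#  (t=0,i=5, bit29=1)
  nb ###..: next=.  (t=0,i=21, bit28=0)
  nb ##.##: next=.  (t=0,i=6, bit27=0)
  nb ##.#.: next=.  (t=0,i=9, bit26=0)
  nb ##..#: next=.  (t=1,i=3, bit25=0)
  nb ##...: next=#  (t=0,i=22, bit24=1)
  nb #.###: next=.  (t=1,i=0, bit23=0)
  nb #.##.: next=.  (t=0,i=7, bit22=0)
  nb #.#.#: next=.  (t=0,i=10, bit21=0)
  nb #.#..: next=#  (t=0,i=12, bit20=1)
  nb #..##: next=#  (t=0,i=2, bit19=1)
  nb #..#.: next=.  (t=1,i=4, bit18=0)
  nb #...#: next=#  (t=0,i=14, bit17=1)
  nb #....: next=#  (t=1,i=17, bit16=1)
  nb .####: next=.  (t=0,i=17, bit15=0)
  nb .###.: next=.  (t=0,i=4, bit14=0)
  nb .##.#: next=#  (t=0,i=8, bit13=1)
  nb .##..: next=#  (t=3,i=12, bit12=1)
  nb .#.##: next=.  (t=1,i=21, bit11=0)
  nb .#.#.: next=#  (t=0,i=11, bit10=1)
  nb .#..#: next=#  (t=0,i=1, bit9=1)
  nb .#...: next=#  (t=0,i=13, bit8=1)
  nb ..###: next=.  (t=0,i=3, bit7=0)
  nb ..##.: next=#  (t=2,i=5, bit6=1)
  nb ..#.#: next=.  (t=1,i=20, bit5=0)
  nb ..#..: next=#  (t=0,i=0, bit4=1)
  nb ...##: next=#  (t=0,i=15, bit3=1)
  nb ...#.: next=.  (t=0,i=24, bit2=0)
  nb ....#: next=#  (t=1,i=18, bit1=1)
  nb .....: next=.  (t=2,i=1, bit0=0)
  bits 01100001000110110011011101011010 = 1629173594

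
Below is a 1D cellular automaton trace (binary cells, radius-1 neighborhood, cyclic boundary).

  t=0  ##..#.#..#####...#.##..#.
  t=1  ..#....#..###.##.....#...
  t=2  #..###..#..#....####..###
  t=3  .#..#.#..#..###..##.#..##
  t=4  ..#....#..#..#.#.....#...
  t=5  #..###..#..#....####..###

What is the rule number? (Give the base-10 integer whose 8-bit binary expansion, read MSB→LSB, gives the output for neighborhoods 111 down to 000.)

145

  ### -> #   bit 7 = 1  t=0,i=10
  ##. -> .   bit 6 = 0  t=0,i=1
  #.# -> .   bit 5 = 0  t=0,i=5
  #.. -> #   bit 4 = 1  t=0,i=2
  .## -> .   bit 3 = 0  t=0,i=0
  .#. -> .   bit 2 = 0  t=0,i=4
  ..# -> .   bit 1 = 0  t=0,i=3
  ... -> #   bit 0 = 1  t=0,i=15
  bits 10010001 = 145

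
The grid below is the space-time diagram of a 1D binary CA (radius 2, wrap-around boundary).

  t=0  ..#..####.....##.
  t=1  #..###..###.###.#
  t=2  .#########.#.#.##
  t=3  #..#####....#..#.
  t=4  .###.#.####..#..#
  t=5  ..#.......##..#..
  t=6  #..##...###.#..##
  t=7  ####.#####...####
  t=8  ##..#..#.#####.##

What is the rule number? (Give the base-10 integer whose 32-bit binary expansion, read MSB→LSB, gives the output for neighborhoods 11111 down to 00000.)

2605402058

  #####|#  b31=1 t=2,i=3
  ####.|.  b30=0 t=0,i=7
  ###.#|.  b29=0 t=1,i=10
  ###..|#  b28=1 t=0,i=8
  ##.##|#  b27=1 t=1,i=11
  ##.#.|.  b26=0 t=2,i=10
  ##..#|#  b25=1 t=1,i=1
  ##...|#  b24=1 t=0,i=9
  #.###|.  b23=0 t=1,i=12
  #.##.|#  b22=1 t=1,i=16
  #.#.#|.  b21=0 t=2,i=11
  #.#..|.  b20=0 t=3,i=0
  #..##|#  b19=1 t=0,i=4
  #..#.|.  b18=0 t=3,i=14
  #...#|#  b17=1 t=0,i=0
  #....|#  b16=1 t=0,i=10
  .####|.  b15=0 t=0,i=6
  .###.|#  b14=1 t=1,i=4
  .##.#|.  b13=0 t=2,i=16
  .##..|.  b12=0 t=0,i=15
  .#.##|.  b11=0 t=2,i=14
  .#.#.|#  b10=1 t=2,i=12
  .#..#|#  b9=1 t=0,i=3
  .#...|#  b8=1 t=5,i=3
  ..###|#  b7=1 t=0,i=5
  ..##.|#  b6=1 t=0,i=14
  ..#.#|.  b5=0 t=3,i=15
  ..#..|.  b4=0 t=0,i=2
  ...##|#  b3=1 t=0,i=13
  ...#.|.  b2=0 t=0,i=1
  ....#|#  b1=1 t=0,i=12
  .....|.  b0=0 t=0,i=11
  bits 10011011010010110100011111001010 = 2605402058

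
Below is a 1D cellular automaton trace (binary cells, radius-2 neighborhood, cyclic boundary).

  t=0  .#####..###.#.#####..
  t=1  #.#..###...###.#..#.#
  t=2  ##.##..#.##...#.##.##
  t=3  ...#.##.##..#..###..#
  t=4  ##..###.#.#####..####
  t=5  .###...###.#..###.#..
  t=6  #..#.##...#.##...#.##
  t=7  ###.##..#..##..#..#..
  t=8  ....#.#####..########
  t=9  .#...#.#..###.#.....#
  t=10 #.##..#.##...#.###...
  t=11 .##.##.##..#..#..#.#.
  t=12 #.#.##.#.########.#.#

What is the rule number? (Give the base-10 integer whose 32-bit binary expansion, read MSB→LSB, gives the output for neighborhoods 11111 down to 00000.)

  nb #####: next=.  (t=0,i=3, bit31=0)
  nb ####.: next=.  (t=0,i=4, bit30=0)
  nb ###.#: next=.  (t=0,i=10, bit29=0)
  nb ###..: next=#  (t=0,i=5, bit28=1)
  nb ##.##: next=.  (t=2,i=2, bit27=0)
  nb ##.#.: next=#  (t=0,i=11, bit26=1)
  nb ##..#: next=#  (t=0,i=6, bit25=1)
  nb ##...: next=.  (t=0,i=19, bit24=0)
  nb #.###: next=.  (t=0,i=14, bit23=0)
  nb #.##.: next=#  (t=1,i=20, bit22=1)
  nb #.#.#: next=#  (t=0,i=12, bit21=1)
  nb #.#..: next=.  (t=1,i=2, bit20=0)
  nb #..##: next=#  (t=0,i=7, bit19=1)
  nb #..#.: next=#  (t=1,i=17, bit18=1)
  nb #...#: next=#  (t=0,i=20, bit17=1)
  nb #....: next=#  (t=8,i=1, bit16=1)
  nb .####: next=#  (t=0,i=2, bit15=1)
  nb .###.: next=.  (t=0,i=9, bit14=0)
  nb .##.#: next=#  (t=1,i=0, bit13=1)
  nb .##..: next=.  (t=2,i=4, bit12=0)
  nb .#.##: next=#  (t=0,i=13, bit11=1)
  nb .#.#.: next=#  (t=9,i=0, bit10=1)
  nb .#..#: next=#  (t=1,i=3, bit9=1)
  nb .#...: next=#  (t=3,i=0, bit8=1)
  nb ..###: next=.  (t=0,i=1, bit7=0)
  nb ..##.: next=.  (t=7,i=11, bit6=0)
  nb ..#.#: next=.  (t=1,i=18, bit5=0)
  nb ..#..: next=#  (t=3,i=12, bit4=1)
  nb ...##: next=#  (t=0,i=0, bit3=1)
  nb ...#.: next=.  (t=2,i=13, bit2=0)
  nb ....#: next=.  (t=8,i=2, bit1=0)
  nb .....: next=#  (t=9,i=17, bit0=1)
  bits 00010110011011111010111100011001 = 376418073

376418073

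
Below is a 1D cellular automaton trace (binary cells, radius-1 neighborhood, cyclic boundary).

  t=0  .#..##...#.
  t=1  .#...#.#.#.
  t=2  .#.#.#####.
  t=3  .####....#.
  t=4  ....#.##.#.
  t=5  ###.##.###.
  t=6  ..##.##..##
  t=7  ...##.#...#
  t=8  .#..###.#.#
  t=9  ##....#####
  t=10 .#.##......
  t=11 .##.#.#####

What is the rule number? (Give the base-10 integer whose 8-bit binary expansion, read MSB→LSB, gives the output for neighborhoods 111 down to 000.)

  ###|.  b7=0 t=2,i=6
  ##.|#  b6=1 t=0,i=5
  #.#|#  b5=1 t=1,i=6
  #..|.  b4=0 t=0,i=2
  .##|.  b3=0 t=0,i=4
  .#.|#  b2=1 t=0,i=1
  ..#|.  b1=0 t=0,i=0
  ...|#  b0=1 t=0,i=7
  bits 01100101 = 101

101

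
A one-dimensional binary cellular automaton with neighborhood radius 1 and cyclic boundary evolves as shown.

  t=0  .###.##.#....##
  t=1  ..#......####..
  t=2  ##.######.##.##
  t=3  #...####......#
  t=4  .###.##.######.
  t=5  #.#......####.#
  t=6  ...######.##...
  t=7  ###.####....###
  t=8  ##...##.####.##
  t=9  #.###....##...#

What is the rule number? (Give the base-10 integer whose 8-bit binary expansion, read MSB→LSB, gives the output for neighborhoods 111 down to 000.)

147

  ### -> #   bit 7 = 1  t=0,i=2
  ##. -> .   bit 6 = 0  t=0,i=3
  #.# -> .   bit 5 = 0  t=0,i=0
  #.. -> #   bit 4 = 1  t=0,i=9
  .## -> .   bit 3 = 0  t=0,i=1
  .#. -> .   bit 2 = 0  t=0,i=8
  ..# -> #   bit 1 = 1  t=0,i=12
  ... -> #   bit 0 = 1  t=0,i=10
  bits 10010011 = 147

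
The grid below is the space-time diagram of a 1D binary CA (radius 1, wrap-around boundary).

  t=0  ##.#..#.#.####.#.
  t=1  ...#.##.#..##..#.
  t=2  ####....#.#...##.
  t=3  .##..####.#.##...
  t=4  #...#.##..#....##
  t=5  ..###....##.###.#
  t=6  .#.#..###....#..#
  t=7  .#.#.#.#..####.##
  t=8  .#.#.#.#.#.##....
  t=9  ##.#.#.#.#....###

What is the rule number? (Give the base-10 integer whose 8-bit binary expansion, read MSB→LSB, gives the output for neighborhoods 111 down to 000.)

  ###|#  b7=1 t=0,i=11
  ##.|.  b6=0 t=0,i=1
  #.#|.  b5=0 t=0,i=2
  #..|.  b4=0 t=0,i=4
  .##|.  b3=0 t=0,i=0
  .#.|#  b2=1 t=0,i=3
  ..#|#  b1=1 t=0,i=5
  ...|#  b0=1 t=1,i=0
  bits 10000111 = 135

135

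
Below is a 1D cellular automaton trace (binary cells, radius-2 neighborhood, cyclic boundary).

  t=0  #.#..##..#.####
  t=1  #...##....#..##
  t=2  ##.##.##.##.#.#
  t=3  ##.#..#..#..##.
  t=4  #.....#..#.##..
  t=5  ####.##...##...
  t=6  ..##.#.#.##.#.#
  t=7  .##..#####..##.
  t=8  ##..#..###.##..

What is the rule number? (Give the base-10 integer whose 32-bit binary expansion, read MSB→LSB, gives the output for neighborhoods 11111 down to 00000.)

4050210141

  nb #####: next=#  (t=0,i=13, bit31=1)
  nb ####.: next=#  (t=0,i=14, bit30=1)
  nb ###.#: next=#  (t=0,i=0, bit29=1)
  nb ###..: next=#  (t=1,i=0, bit28=1)
  nb ##.##: next=.  (t=2,i=2, bit27=0)
  nb ##.#.: next=.  (t=0,i=1, bit26=0)
  nb ##..#: next=.  (t=0,i=7, bit25=0)
  nb ##...: next=#  (t=1,i=1, bit24=1)
  nb #.###: next=.  (t=0,i=11, bit23=0)
  nb #.##.: next=#  (t=2,i=3, bit22=1)
  nb #.#.#: next=#  (t=2,i=12, bit21=1)
  nb #.#..: next=.  (t=0,i=2, bit20=0)
  nb #..##: next=#  (t=0,i=4, bit19=1)
  nb #..#.: next=.  (t=0,i=8, bit18=0)
  nb #...#: next=.  (t=1,i=2, bit17=0)
  nb #....: next=#  (t=1,i=7, bit16=1)
  nb .####: next=.  (t=0,i=12, bit15=0)
  nb .###.: next=#  (t=1,i=14, bit14=1)
  nb .##.#: next=.  (t=2,i=4, bit13=0)
  nb .##..: next=.  (t=0,i=6, bit12=0)
  nb .#.##: next=#  (t=0,i=10, bit11=1)
  nb .#.#.: next=#  (t=6,i=6, bit10=1)
  nb .#..#: next=.  (t=0,i=3, bit9=0)
  nb .#...: next=#  (t=4,i=1, bit8=1)
  nb ..###: next=.  (t=1,i=13, bit7=0)
  nb ..##.: next=#  (t=0,i=5, bit6=1)
  nb ..#.#: next=.  (t=0,i=9, bit5=0)
  nb ..#..: next=#  (t=1,i=10, bit4=1)
  nb ...##: next=#  (t=1,i=3, bit3=1)
  nb ...#.: next=#  (t=1,i=9, bit2=1)
  nb ....#: next=.  (t=1,i=8, bit1=0)
  nb .....: next=#  (t=4,i=3, bit0=1)
  bits 11110001011010010100110101011101 = 4050210141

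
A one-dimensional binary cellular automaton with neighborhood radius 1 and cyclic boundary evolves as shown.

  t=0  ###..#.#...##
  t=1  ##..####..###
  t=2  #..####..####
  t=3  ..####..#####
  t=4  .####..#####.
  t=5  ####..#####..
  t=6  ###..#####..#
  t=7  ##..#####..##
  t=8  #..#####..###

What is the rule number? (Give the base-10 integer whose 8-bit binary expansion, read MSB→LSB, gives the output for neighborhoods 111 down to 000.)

174

  ###|#  b7=1 t=0,i=0
  ##.|.  b6=0 t=0,i=2
  #.#|#  b5=1 t=0,i=6
  #..|.  b4=0 t=0,i=3
  .##|#  b3=1 t=0,i=11
  .#.|#  b2=1 t=0,i=5
  ..#|#  b1=1 t=0,i=4
  ...|.  b0=0 t=0,i=9
  bits 10101110 = 174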